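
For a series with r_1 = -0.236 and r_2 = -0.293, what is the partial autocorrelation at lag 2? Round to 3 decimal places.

φ_{22} = (r_2 − r_1²) / (1 − r_1²)
r_1² = (-0.236)² = 0.055696
Numerator = -0.293 − 0.0557 = -0.3487; denominator = 1 − 0.0557 = 0.9443
φ_{22} = -0.3487 / 0.9443 = -0.369

-0.369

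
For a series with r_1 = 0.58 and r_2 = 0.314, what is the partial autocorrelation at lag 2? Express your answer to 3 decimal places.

φ_{22} = (r_2 − r_1²) / (1 − r_1²)
r_1² = (0.58)² = 0.3364
Numerator = 0.314 − 0.3364 = -0.0224; denominator = 1 − 0.3364 = 0.6636
φ_{22} = -0.0224 / 0.6636 = -0.034

-0.034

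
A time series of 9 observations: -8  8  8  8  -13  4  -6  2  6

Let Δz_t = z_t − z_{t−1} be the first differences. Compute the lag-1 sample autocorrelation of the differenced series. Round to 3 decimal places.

First differences Δz: 16, 0, 0, -21, 17, -10, 8, 4
Mean of differences = 1.7500
Numerator Σ(Δz_t−Δz̄)(Δz_{t+1}−Δz̄) = -567.5625
Denominator Σ(Δz_t−Δz̄)² = 1141.5000
r_1(Δz) = -567.5625 / 1141.5000 = -0.497

-0.497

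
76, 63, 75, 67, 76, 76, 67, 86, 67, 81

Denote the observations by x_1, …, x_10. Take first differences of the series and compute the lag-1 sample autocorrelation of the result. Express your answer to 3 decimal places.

-0.773

First differences Δx: -13, 12, -8, 9, 0, -9, 19, -19, 14
Mean of differences = 0.5556
Numerator Σ(Δx_t−Δx̄)(Δx_{t+1}−Δx̄) = -1124.5309
Denominator Σ(Δx_t−Δx̄)² = 1454.2222
r_1(Δx) = -1124.5309 / 1454.2222 = -0.773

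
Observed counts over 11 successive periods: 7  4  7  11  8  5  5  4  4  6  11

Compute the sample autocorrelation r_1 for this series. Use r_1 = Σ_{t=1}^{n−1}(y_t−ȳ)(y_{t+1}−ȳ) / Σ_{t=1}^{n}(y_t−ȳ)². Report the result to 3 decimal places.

0.235

Mean ȳ = (7 + 4 + 7 + 11 + 8 + 5 + 5 + 4 + 4 + 6 + 11)/11 = 6.5455
Numerator Σ_{t=1}^{10}(y_t−ȳ)(y_{t+1}−ȳ) = 15.7025
Denominator Σ(y_t−ȳ)² = 66.7273
r_1 = 15.7025 / 66.7273 = 0.235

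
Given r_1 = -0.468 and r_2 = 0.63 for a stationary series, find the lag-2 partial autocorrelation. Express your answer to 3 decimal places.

φ_{22} = (r_2 − r_1²) / (1 − r_1²)
r_1² = (-0.468)² = 0.219024
Numerator = 0.63 − 0.2190 = 0.4110; denominator = 1 − 0.2190 = 0.7810
φ_{22} = 0.4110 / 0.7810 = 0.526

0.526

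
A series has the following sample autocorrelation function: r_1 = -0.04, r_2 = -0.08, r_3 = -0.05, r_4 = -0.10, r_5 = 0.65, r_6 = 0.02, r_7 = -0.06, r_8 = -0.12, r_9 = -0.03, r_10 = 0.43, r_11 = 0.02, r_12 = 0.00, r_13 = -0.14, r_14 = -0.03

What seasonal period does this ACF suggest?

5

The largest autocorrelation is r_5 = 0.65, with a weaker echo at lag 10 (0.43); the remaining lags stay at or below 0.02.
The dominant spike at lag 5 indicates a seasonal period of 5.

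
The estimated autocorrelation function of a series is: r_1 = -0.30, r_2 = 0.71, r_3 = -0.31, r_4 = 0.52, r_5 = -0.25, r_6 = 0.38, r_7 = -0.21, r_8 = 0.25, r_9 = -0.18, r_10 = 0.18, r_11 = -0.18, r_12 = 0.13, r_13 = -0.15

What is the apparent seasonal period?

The largest autocorrelation is r_2 = 0.71, with weaker echoes at lags 4 (0.52), 6 (0.38), 8 (0.25) and 10 (0.18); the remaining lags stay at or below 0.13.
The dominant spike at lag 2 indicates a seasonal period of 2.

2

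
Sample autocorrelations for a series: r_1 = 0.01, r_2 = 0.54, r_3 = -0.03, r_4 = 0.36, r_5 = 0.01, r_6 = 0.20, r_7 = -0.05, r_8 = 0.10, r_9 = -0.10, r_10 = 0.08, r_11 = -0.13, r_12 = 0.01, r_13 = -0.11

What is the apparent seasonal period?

2

The largest autocorrelation is r_2 = 0.54, with weaker echoes at lags 4 (0.36) and 6 (0.20); the remaining lags stay at or below 0.10.
The dominant spike at lag 2 indicates a seasonal period of 2.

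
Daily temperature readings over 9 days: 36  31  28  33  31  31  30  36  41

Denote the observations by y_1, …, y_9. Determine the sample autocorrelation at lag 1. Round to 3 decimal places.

0.227

Mean ȳ = (36 + 31 + 28 + 33 + 31 + 31 + 30 + 36 + 41)/9 = 33.0000
Numerator Σ_{t=1}^{8}(y_t−ȳ)(y_{t+1}−ȳ) = 29.0000
Denominator Σ(y_t−ȳ)² = 128.0000
r_1 = 29.0000 / 128.0000 = 0.227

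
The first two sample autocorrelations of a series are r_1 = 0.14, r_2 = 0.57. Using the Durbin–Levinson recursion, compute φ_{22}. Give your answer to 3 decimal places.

φ_{22} = (r_2 − r_1²) / (1 − r_1²)
r_1² = (0.14)² = 0.0196
Numerator = 0.57 − 0.0196 = 0.5504; denominator = 1 − 0.0196 = 0.9804
φ_{22} = 0.5504 / 0.9804 = 0.561

0.561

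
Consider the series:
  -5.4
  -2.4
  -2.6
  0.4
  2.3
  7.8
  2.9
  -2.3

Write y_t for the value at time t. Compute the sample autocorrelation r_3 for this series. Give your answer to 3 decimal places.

Mean ȳ = (-5.4 − 2.4 − 2.6 + 0.4 + 2.3 + 7.8 + 2.9 − 2.3)/8 = 0.0875
Deviations from mean: -5.4875, -2.4875, -2.6875, 0.3125, 2.2125, 7.7125, 2.8125, -2.3875
Numerator Σ_{t=1}^{5}(y_t−ȳ)(y_{t+3}−ȳ) = -32.3492
Denominator Σ(y_t−ȳ)² = 121.6088
r_3 = -32.3492 / 121.6088 = -0.266

-0.266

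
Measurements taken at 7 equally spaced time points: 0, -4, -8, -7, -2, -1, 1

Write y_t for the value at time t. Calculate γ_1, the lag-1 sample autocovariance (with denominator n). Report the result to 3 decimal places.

4.000

Mean ȳ = (0 − 4 − 8 − 7 − 2 − 1 + 1)/7 = -3.0000
Deviations: 3.0000, -1.0000, -5.0000, -4.0000, 1.0000, 2.0000, 4.0000
Σ_{t=1}^{6}(y_t−ȳ)(y_{t+1}−ȳ) = 28.0000
γ_1 = 28.0000 / 7 = 4.000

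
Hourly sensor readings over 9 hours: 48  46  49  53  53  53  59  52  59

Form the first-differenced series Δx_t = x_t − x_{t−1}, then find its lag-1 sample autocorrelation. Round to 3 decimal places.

-0.643

First differences Δx: -2, 3, 4, 0, 0, 6, -7, 7
Mean of differences = 1.3750
Numerator Σ(Δx_t−Δx̄)(Δx_{t+1}−Δx̄) = -95.1406
Denominator Σ(Δx_t−Δx̄)² = 147.8750
r_1(Δx) = -95.1406 / 147.8750 = -0.643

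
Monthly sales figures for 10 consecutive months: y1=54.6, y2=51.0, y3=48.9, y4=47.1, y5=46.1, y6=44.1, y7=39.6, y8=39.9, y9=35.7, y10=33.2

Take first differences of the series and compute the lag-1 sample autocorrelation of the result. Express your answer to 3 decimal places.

First differences Δy: -3.6, -2.1, -1.8, -1.0, -2.0, -4.5, 0.3, -4.2, -2.5
Mean of differences = -2.3778
Numerator Σ(Δy_t−Δȳ)(Δy_{t+1}−Δȳ) = -10.0038
Denominator Σ(Δy_t−Δȳ)² = 18.9556
r_1(Δy) = -10.0038 / 18.9556 = -0.528

-0.528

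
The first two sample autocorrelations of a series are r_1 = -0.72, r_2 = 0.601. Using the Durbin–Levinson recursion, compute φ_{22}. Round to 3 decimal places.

φ_{22} = (r_2 − r_1²) / (1 − r_1²)
r_1² = (-0.72)² = 0.5184
Numerator = 0.601 − 0.5184 = 0.0826; denominator = 1 − 0.5184 = 0.4816
φ_{22} = 0.0826 / 0.4816 = 0.172

0.172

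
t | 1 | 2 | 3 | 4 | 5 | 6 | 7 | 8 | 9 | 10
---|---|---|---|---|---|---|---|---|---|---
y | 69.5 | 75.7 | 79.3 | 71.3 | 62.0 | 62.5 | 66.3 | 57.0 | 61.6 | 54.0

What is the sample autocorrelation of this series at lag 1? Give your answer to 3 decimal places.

0.540

Mean ȳ = (69.5 + 75.7 + 79.3 + 71.3 + 62.0 + 62.5 + 66.3 + 57.0 + 61.6 + 54.0)/10 = 65.9200
Numerator Σ_{t=1}^{9}(y_t−ȳ)(y_{t+1}−ȳ) = 315.5096
Denominator Σ(y_t−ȳ)² = 583.9560
r_1 = 315.5096 / 583.9560 = 0.540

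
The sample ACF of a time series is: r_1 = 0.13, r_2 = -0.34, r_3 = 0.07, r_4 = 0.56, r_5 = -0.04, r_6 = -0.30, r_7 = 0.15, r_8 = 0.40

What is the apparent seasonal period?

The largest autocorrelation is r_4 = 0.56, with a weaker echo at lag 8 (0.40); the remaining lags stay at or below 0.15.
The dominant spike at lag 4 indicates a seasonal period of 4.

4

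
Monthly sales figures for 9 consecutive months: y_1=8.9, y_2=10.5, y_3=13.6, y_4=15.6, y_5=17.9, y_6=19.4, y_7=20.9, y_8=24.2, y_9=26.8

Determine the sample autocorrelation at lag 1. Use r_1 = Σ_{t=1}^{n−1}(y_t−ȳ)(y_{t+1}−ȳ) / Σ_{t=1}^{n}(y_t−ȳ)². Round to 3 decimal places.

Mean ȳ = (8.9 + 10.5 + 13.6 + 15.6 + 17.9 + 19.4 + 20.9 + 24.2 + 26.8)/9 = 17.5333
Numerator Σ_{t=1}^{8}(y_t−ȳ)(y_{t+1}−ȳ) = 186.4722
Denominator Σ(y_t−ȳ)² = 288.4800
r_1 = 186.4722 / 288.4800 = 0.646

0.646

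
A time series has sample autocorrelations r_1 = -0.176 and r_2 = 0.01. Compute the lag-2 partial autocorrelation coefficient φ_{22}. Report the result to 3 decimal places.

φ_{22} = (r_2 − r_1²) / (1 − r_1²)
r_1² = (-0.176)² = 0.030976
Numerator = 0.01 − 0.0310 = -0.0210; denominator = 1 − 0.0310 = 0.9690
φ_{22} = -0.0210 / 0.9690 = -0.022

-0.022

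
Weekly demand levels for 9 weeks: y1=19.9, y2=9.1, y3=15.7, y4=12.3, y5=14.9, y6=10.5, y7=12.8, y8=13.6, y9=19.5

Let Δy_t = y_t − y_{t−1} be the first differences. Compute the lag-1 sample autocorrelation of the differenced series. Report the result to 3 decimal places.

-0.492

First differences Δy: -10.8, 6.6, -3.4, 2.6, -4.4, 2.3, 0.8, 5.9
Mean of differences = -0.0500
Numerator Σ(Δy_t−Δȳ)(Δy_{t+1}−Δȳ) = -117.3375
Denominator Σ(Δy_t−Δȳ)² = 238.6000
r_1(Δy) = -117.3375 / 238.6000 = -0.492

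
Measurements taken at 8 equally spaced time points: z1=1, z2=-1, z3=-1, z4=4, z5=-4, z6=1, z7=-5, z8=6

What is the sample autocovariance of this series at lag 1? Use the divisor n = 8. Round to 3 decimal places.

-7.283

Mean z̄ = (1 − 1 − 1 + 4 − 4 + 1 − 5 + 6)/8 = 0.1250
Σ_{t=1}^{7}(z_t−z̄)(z_{t+1}−z̄) = -58.2656
γ_1 = -58.2656 / 8 = -7.283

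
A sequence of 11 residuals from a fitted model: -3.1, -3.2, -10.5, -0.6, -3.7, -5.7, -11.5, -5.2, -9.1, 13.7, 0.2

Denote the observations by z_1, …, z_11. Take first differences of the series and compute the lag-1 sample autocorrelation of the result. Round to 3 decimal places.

First differences Δz: -0.1, -7.3, 9.9, -3.1, -2.0, -5.8, 6.3, -3.9, 22.8, -13.5
Mean of differences = 0.3300
Numerator Σ(Δz_t−Δz̄)(Δz_{t+1}−Δz̄) = -547.9459
Denominator Σ(Δz_t−Δz̄)² = 954.4610
r_1(Δz) = -547.9459 / 954.4610 = -0.574

-0.574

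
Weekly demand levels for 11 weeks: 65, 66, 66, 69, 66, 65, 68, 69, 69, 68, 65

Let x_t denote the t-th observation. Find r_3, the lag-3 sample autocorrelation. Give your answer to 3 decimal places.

-0.271

Mean x̄ = (65 + 66 + 66 + 69 + 66 + 65 + 68 + 69 + 69 + 68 + 65)/11 = 66.9091
Numerator Σ_{t=1}^{8}(x_t−x̄)(x_{t+3}−x̄) = -7.8430
Denominator Σ(x_t−x̄)² = 28.9091
r_3 = -7.8430 / 28.9091 = -0.271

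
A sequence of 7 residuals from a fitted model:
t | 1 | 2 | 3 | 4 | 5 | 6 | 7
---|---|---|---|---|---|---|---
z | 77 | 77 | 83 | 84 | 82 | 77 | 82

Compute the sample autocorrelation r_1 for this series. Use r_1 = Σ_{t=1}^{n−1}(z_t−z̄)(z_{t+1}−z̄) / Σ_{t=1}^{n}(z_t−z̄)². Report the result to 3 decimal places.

0.119

Mean z̄ = (77 + 77 + 83 + 84 + 82 + 77 + 82)/7 = 80.2857
Deviations from mean: -3.2857, -3.2857, 2.7143, 3.7143, 1.7143, -3.2857, 1.7143
Σ(z_t−z̄)(z_{t+1}−z̄) = (10.7959) + (-8.9184) + (10.0816) + (6.3673) + (-5.6327) + (-5.6327) = 7.0612
Denominator Σ(z_t−z̄)² = 59.4286
r_1 = 7.0612 / 59.4286 = 0.119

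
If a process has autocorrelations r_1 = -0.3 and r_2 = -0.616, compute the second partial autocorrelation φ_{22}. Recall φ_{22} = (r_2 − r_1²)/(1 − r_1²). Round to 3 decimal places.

-0.776

φ_{22} = (r_2 − r_1²) / (1 − r_1²)
r_1² = (-0.3)² = 0.09
Numerator = -0.616 − 0.0900 = -0.7060; denominator = 1 − 0.0900 = 0.9100
φ_{22} = -0.7060 / 0.9100 = -0.776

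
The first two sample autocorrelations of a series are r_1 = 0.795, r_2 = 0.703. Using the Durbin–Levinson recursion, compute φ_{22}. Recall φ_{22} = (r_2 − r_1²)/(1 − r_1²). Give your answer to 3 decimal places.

φ_{22} = (r_2 − r_1²) / (1 − r_1²)
r_1² = (0.795)² = 0.632025
Numerator = 0.703 − 0.6320 = 0.0710; denominator = 1 − 0.6320 = 0.3680
φ_{22} = 0.0710 / 0.3680 = 0.193

0.193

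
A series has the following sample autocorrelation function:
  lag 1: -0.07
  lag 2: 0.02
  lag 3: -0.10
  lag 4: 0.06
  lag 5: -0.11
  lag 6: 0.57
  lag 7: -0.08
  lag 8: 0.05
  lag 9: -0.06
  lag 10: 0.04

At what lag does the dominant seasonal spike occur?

6

The largest autocorrelation is r_6 = 0.57; the remaining lags stay at or below 0.06.
The dominant spike at lag 6 indicates a seasonal period of 6.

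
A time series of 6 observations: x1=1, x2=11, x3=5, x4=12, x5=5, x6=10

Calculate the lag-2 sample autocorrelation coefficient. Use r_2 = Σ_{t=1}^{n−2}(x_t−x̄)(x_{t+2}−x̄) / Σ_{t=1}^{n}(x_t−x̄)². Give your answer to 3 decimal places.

Mean x̄ = (1 + 11 + 5 + 12 + 5 + 10)/6 = 7.3333
Numerator Σ_{t=1}^{4}(x_t−x̄)(x_{t+2}−x̄) = 49.7778
Denominator Σ(x_t−x̄)² = 93.3333
r_2 = 49.7778 / 93.3333 = 0.533

0.533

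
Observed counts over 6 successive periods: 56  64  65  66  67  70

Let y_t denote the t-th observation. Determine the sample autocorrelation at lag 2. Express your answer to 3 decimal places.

Mean ȳ = (56 + 64 + 65 + 66 + 67 + 70)/6 = 64.6667
Deviations from mean: -8.6667, -0.6667, 0.3333, 1.3333, 2.3333, 5.3333
Σ(y_t−ȳ)(y_{t+2}−ȳ) = (-2.8889) + (-0.8889) + (0.7778) + (7.1111) = 4.1111
Denominator Σ(y_t−ȳ)² = 111.3333
r_2 = 4.1111 / 111.3333 = 0.037

0.037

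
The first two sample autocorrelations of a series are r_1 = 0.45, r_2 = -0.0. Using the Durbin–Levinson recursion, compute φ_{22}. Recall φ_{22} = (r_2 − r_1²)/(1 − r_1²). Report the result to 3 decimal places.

φ_{22} = (r_2 − r_1²) / (1 − r_1²)
r_1² = (0.45)² = 0.2025
Numerator = -0.0 − 0.2025 = -0.2025; denominator = 1 − 0.2025 = 0.7975
φ_{22} = -0.2025 / 0.7975 = -0.254

-0.254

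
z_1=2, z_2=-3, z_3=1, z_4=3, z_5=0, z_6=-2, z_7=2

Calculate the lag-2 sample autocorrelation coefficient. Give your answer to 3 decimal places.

Mean z̄ = (2 − 3 + 1 + 3 + 0 − 2 + 2)/7 = 0.4286
Deviations from mean: 1.5714, -3.4286, 0.5714, 2.5714, -0.4286, -2.4286, 1.5714
Σ(z_t−z̄)(z_{t+2}−z̄) = (0.8980) + (-8.8163) + (-0.2449) + (-6.2449) + (-0.6735) = -15.0816
Denominator Σ(z_t−z̄)² = 29.7143
r_2 = -15.0816 / 29.7143 = -0.508

-0.508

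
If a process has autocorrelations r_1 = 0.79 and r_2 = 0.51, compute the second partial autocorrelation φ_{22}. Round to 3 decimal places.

-0.304

φ_{22} = (r_2 − r_1²) / (1 − r_1²)
r_1² = (0.79)² = 0.6241
Numerator = 0.51 − 0.6241 = -0.1141; denominator = 1 − 0.6241 = 0.3759
φ_{22} = -0.1141 / 0.3759 = -0.304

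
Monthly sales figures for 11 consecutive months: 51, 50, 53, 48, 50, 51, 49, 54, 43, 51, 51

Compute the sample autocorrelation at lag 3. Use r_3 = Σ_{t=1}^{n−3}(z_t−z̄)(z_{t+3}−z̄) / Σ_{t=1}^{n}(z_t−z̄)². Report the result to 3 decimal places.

Mean z̄ = (51 + 50 + 53 + 48 + 50 + 51 + 49 + 54 + 43 + 51 + 51)/11 = 50.0909
Numerator Σ_{t=1}^{8}(z_t−z̄)(z_{t+3}−z̄) = -1.2066
Denominator Σ(z_t−z̄)² = 82.9091
r_3 = -1.2066 / 82.9091 = -0.015

-0.015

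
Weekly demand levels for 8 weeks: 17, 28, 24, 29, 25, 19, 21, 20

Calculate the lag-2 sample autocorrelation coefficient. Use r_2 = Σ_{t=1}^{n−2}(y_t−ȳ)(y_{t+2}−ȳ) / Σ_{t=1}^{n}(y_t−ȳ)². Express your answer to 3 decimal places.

Mean ȳ = (17 + 28 + 24 + 29 + 25 + 19 + 21 + 20)/8 = 22.8750
Deviations from mean: -5.8750, 5.1250, 1.1250, 6.1250, 2.1250, -3.8750, -1.8750, -2.8750
Numerator Σ_{t=1}^{6}(y_t−ȳ)(y_{t+2}−ȳ) = 10.5938
Denominator Σ(y_t−ȳ)² = 130.8750
r_2 = 10.5938 / 130.8750 = 0.081

0.081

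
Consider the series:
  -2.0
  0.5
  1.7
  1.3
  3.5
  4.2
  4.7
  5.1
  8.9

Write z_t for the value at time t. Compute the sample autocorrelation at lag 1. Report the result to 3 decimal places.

Mean z̄ = (-2.0 + 0.5 + 1.7 + 1.3 + 3.5 + 4.2 + 4.7 + 5.1 + 8.9)/9 = 3.1000
Numerator Σ_{t=1}^{8}(z_t−z̄)(z_{t+1}−z̄) = 35.7000
Denominator Σ(z_t−z̄)² = 79.5400
r_1 = 35.7000 / 79.5400 = 0.449

0.449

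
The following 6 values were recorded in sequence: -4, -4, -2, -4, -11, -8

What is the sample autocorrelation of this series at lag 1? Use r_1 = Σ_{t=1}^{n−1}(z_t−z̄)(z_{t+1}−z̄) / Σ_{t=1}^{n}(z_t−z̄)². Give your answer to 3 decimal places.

0.329

Mean z̄ = (-4 − 4 − 2 − 4 − 11 − 8)/6 = -5.5000
Deviations from mean: 1.5000, 1.5000, 3.5000, 1.5000, -5.5000, -2.5000
Numerator Σ_{t=1}^{5}(z_t−z̄)(z_{t+1}−z̄) = 18.2500
Denominator Σ(z_t−z̄)² = 55.5000
r_1 = 18.2500 / 55.5000 = 0.329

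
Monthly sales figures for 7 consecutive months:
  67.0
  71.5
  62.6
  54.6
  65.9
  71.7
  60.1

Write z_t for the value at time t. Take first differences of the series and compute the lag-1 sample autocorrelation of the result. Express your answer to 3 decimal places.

First differences Δz: 4.5, -8.9, -8.0, 11.3, 5.8, -11.6
Mean of differences = -1.1500
Numerator Σ(Δz_t−Δz̄)(Δz_{t+1}−Δz̄) = -62.0825
Denominator Σ(Δz_t−Δz̄)² = 451.4150
r_1(Δz) = -62.0825 / 451.4150 = -0.138

-0.138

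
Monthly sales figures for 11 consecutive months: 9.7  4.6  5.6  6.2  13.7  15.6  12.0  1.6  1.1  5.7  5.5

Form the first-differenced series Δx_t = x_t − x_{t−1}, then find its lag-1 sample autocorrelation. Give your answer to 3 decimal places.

0.207

First differences Δx: -5.1, 1.0, 0.6, 7.5, 1.9, -3.6, -10.4, -0.5, 4.6, -0.2
Mean of differences = -0.4200
Numerator Σ(Δx_t−Δx̄)(Δx_{t+1}−Δx̄) = 47.1156
Denominator Σ(Δx_t−Δx̄)² = 228.0360
r_1(Δx) = 47.1156 / 228.0360 = 0.207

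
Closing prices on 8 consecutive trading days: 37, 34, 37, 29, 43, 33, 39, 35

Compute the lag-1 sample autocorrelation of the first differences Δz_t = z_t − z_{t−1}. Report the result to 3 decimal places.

-0.856

First differences Δz: -3, 3, -8, 14, -10, 6, -4
Mean of differences = -0.2857
Numerator Σ(Δz_t−Δz̄)(Δz_{t+1}−Δz̄) = -367.6531
Denominator Σ(Δz_t−Δz̄)² = 429.4286
r_1(Δz) = -367.6531 / 429.4286 = -0.856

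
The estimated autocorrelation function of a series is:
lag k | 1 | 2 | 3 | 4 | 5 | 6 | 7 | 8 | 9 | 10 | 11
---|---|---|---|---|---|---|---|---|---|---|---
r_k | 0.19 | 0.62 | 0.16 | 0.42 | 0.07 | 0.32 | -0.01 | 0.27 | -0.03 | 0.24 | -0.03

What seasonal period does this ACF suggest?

The largest autocorrelation is r_2 = 0.62, with weaker echoes at lags 4 (0.42), 6 (0.32), 8 (0.27) and 10 (0.24); the remaining lags stay at or below 0.19.
The dominant spike at lag 2 indicates a seasonal period of 2.

2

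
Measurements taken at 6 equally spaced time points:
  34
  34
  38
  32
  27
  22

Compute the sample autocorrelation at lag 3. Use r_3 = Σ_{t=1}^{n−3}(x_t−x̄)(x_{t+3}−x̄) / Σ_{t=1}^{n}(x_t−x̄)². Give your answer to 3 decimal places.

-0.437

Mean x̄ = (34 + 34 + 38 + 32 + 27 + 22)/6 = 31.1667
Numerator Σ_{t=1}^{3}(x_t−x̄)(x_{t+3}−x̄) = -72.0833
Denominator Σ(x_t−x̄)² = 164.8333
r_3 = -72.0833 / 164.8333 = -0.437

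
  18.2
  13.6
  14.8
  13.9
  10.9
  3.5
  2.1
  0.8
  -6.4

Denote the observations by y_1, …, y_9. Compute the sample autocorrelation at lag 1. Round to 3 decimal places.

0.579

Mean ȳ = (18.2 + 13.6 + 14.8 + 13.9 + 10.9 + 3.5 + 2.1 + 0.8 − 6.4)/9 = 7.9333
Numerator Σ_{t=1}^{8}(y_t−ȳ)(y_{t+1}−ȳ) = 312.3256
Denominator Σ(y_t−ȳ)² = 539.0800
r_1 = 312.3256 / 539.0800 = 0.579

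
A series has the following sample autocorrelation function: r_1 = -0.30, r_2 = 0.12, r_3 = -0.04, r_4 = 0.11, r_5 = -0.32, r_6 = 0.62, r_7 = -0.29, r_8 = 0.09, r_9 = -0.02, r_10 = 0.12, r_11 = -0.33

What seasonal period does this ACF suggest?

The largest autocorrelation is r_6 = 0.62; the remaining lags stay at or below 0.12.
The dominant spike at lag 6 indicates a seasonal period of 6.

6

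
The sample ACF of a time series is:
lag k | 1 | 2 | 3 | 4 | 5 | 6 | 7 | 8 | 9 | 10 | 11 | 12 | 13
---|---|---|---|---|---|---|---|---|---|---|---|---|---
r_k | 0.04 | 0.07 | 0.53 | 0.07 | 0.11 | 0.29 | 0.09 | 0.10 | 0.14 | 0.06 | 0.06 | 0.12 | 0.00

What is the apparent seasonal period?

3

The largest autocorrelation is r_3 = 0.53, with a weaker echo at lag 6 (0.29); the remaining lags stay at or below 0.14.
The dominant spike at lag 3 indicates a seasonal period of 3.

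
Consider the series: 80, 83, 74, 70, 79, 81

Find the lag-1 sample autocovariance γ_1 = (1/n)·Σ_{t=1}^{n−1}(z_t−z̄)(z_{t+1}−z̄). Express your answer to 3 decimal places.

Mean z̄ = (80 + 83 + 74 + 70 + 79 + 81)/6 = 77.8333
Σ_{t=1}^{5}(z_t−z̄)(z_{t+1}−z̄) = 15.9722
γ_1 = 15.9722 / 6 = 2.662

2.662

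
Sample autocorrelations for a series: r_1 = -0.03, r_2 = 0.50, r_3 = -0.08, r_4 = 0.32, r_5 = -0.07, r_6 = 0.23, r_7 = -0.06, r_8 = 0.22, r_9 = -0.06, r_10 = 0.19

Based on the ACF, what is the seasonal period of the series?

The largest autocorrelation is r_2 = 0.50, with weaker echoes at lags 4 (0.32), 6 (0.23), 8 (0.22) and 10 (0.19); the remaining lags stay at or below -0.03.
The dominant spike at lag 2 indicates a seasonal period of 2.

2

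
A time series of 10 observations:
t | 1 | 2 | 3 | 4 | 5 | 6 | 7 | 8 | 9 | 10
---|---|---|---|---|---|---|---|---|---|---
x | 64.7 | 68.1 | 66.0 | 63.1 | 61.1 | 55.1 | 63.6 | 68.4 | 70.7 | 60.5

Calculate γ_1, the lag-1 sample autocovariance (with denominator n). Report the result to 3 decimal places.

4.497

Mean x̄ = (64.7 + 68.1 + 66.0 + 63.1 + 61.1 + 55.1 + 63.6 + 68.4 + 70.7 + 60.5)/10 = 64.1300
Σ_{t=1}^{9}(x_t−x̄)(x_{t+1}−x̄) = 44.9701
γ_1 = 44.9701 / 10 = 4.497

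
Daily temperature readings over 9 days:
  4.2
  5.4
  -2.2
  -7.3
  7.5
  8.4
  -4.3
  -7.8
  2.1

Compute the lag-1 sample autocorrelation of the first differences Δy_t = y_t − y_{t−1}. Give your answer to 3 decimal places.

First differences Δy: 1.2, -7.6, -5.1, 14.8, 0.9, -12.7, -3.5, 9.9
Mean of differences = -0.2625
Numerator Σ(Δy_t−Δȳ)(Δy_{t+1}−Δȳ) = -37.6839
Denominator Σ(Δy_t−Δȳ)² = 576.0588
r_1(Δy) = -37.6839 / 576.0588 = -0.065

-0.065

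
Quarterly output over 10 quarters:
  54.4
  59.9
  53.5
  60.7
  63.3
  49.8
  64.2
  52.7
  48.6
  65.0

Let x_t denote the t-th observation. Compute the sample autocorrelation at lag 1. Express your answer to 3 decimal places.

-0.492

Mean x̄ = (54.4 + 59.9 + 53.5 + 60.7 + 63.3 + 49.8 + 64.2 + 52.7 + 48.6 + 65.0)/10 = 57.2100
Numerator Σ_{t=1}^{9}(x_t−x̄)(x_{t+1}−x̄) = -165.9211
Denominator Σ(x_t−x̄)² = 337.0890
r_1 = -165.9211 / 337.0890 = -0.492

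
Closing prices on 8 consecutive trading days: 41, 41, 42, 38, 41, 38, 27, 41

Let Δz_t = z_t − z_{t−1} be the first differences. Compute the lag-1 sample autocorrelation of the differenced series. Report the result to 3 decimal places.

-0.415

First differences Δz: 0, 1, -4, 3, -3, -11, 14
Mean of differences = 0.0000
Numerator Σ(Δz_t−Δz̄)(Δz_{t+1}−Δz̄) = -146.0000
Denominator Σ(Δz_t−Δz̄)² = 352.0000
r_1(Δz) = -146.0000 / 352.0000 = -0.415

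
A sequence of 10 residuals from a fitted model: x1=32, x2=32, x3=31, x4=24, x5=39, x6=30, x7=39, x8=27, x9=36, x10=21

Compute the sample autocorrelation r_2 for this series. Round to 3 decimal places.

0.460

Mean x̄ = (32 + 32 + 31 + 24 + 39 + 30 + 39 + 27 + 36 + 21)/10 = 31.1000
Numerator Σ_{t=1}^{8}(x_t−x̄)(x_{t+2}−x̄) = 147.5800
Denominator Σ(x_t−x̄)² = 320.9000
r_2 = 147.5800 / 320.9000 = 0.460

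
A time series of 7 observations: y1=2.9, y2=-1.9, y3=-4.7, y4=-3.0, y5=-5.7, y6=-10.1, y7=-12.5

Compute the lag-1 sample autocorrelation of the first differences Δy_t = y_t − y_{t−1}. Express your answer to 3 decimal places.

First differences Δy: -4.8, -2.8, 1.7, -2.7, -4.4, -2.4
Mean of differences = -2.5667
Numerator Σ(Δy_t−Δȳ)(Δy_{t+1}−Δȳ) = -1.1044
Denominator Σ(Δy_t−Δȳ)² = 26.6533
r_1(Δy) = -1.1044 / 26.6533 = -0.041

-0.041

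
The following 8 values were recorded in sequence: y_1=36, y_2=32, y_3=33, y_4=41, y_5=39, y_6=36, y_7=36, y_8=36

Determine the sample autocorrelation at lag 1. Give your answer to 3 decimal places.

0.201

Mean ȳ = (36 + 32 + 33 + 41 + 39 + 36 + 36 + 36)/8 = 36.1250
Deviations from mean: -0.1250, -4.1250, -3.1250, 4.8750, 2.8750, -0.1250, -0.1250, -0.1250
Σ(y_t−ȳ)(y_{t+1}−ȳ) = (0.5156) + (12.8906) + (-15.2344) + (14.0156) + (-0.3594) + (0.0156) + (0.0156) = 11.8594
Denominator Σ(y_t−ȳ)² = 58.8750
r_1 = 11.8594 / 58.8750 = 0.201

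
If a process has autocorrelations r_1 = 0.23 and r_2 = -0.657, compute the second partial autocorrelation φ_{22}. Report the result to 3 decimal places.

-0.750

φ_{22} = (r_2 − r_1²) / (1 − r_1²)
r_1² = (0.23)² = 0.0529
Numerator = -0.657 − 0.0529 = -0.7099; denominator = 1 − 0.0529 = 0.9471
φ_{22} = -0.7099 / 0.9471 = -0.750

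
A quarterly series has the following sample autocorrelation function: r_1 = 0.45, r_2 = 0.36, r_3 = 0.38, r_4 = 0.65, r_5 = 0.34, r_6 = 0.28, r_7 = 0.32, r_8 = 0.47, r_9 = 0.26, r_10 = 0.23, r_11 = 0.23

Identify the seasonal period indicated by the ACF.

4

The largest autocorrelation is r_4 = 0.65, with a weaker echo at lag 8 (0.47); the remaining lags stay at or below 0.45. The elevated value at lag 1 (0.45), dropping to 0.36 at lag 2, reflects decaying short-term dependence rather than seasonality.
The dominant spike at lag 4 indicates a seasonal period of 4.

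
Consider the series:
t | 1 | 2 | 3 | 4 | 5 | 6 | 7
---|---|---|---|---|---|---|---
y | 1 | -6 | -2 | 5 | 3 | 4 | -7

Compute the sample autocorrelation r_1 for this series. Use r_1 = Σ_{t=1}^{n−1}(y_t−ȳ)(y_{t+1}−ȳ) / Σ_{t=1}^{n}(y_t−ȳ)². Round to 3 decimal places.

Mean ȳ = (1 − 6 − 2 + 5 + 3 + 4 − 7)/7 = -0.2857
Deviations from mean: 1.2857, -5.7143, -1.7143, 5.2857, 3.2857, 4.2857, -6.7143
Σ(y_t−ȳ)(y_{t+1}−ȳ) = (-7.3469) + (9.7959) + (-9.0612) + (17.3673) + (14.0816) + (-28.7755) = -3.9388
Denominator Σ(y_t−ȳ)² = 139.4286
r_1 = -3.9388 / 139.4286 = -0.028

-0.028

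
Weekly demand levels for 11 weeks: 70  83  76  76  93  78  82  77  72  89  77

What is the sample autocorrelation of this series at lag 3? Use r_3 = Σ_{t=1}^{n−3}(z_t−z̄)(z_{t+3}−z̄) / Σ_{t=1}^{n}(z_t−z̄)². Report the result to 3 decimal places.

0.180

Mean z̄ = (70 + 83 + 76 + 76 + 93 + 78 + 82 + 77 + 72 + 89 + 77)/11 = 79.3636
Numerator Σ_{t=1}^{8}(z_t−z̄)(z_{t+3}−z̄) = 85.6033
Denominator Σ(z_t−z̄)² = 476.5455
r_3 = 85.6033 / 476.5455 = 0.180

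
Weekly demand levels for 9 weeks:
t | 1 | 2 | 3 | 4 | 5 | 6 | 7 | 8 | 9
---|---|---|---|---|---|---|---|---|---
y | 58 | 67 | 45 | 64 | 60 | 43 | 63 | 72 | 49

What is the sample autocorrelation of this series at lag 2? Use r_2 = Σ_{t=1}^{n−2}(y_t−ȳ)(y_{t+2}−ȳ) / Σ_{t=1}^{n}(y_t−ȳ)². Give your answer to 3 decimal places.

Mean ȳ = (58 + 67 + 45 + 64 + 60 + 43 + 63 + 72 + 49)/9 = 57.8889
Σ(y_t−ȳ)(y_{t+2}−ȳ) = (-1.4321) + (55.6790) + (-27.2099) + (-90.9877) + (10.7901) + (-210.0988) + (-45.4321) = -308.6914
Denominator Σ(y_t−ȳ)² = 816.8889
r_2 = -308.6914 / 816.8889 = -0.378

-0.378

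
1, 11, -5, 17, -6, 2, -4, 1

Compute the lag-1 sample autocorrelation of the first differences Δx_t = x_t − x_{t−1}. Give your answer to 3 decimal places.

-0.857

First differences Δx: 10, -16, 22, -23, 8, -6, 5
Mean of differences = 0.0000
Numerator Σ(Δx_t−Δx̄)(Δx_{t+1}−Δx̄) = -1280.0000
Denominator Σ(Δx_t−Δx̄)² = 1494.0000
r_1(Δx) = -1280.0000 / 1494.0000 = -0.857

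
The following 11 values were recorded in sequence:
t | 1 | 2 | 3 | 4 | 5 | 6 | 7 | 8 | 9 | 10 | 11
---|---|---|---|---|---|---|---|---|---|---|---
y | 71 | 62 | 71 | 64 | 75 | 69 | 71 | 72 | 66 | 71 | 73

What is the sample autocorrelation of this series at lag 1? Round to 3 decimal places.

Mean ȳ = (71 + 62 + 71 + 64 + 75 + 69 + 71 + 72 + 66 + 71 + 73)/11 = 69.5455
Numerator Σ_{t=1}^{10}(y_t−ȳ)(y_{t+1}−ȳ) = -69.2975
Denominator Σ(y_t−ȳ)² = 156.7273
r_1 = -69.2975 / 156.7273 = -0.442

-0.442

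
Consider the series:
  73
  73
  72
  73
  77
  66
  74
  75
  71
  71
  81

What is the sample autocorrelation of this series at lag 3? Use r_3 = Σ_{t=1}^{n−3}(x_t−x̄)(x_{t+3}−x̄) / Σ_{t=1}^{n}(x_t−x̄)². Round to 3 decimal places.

Mean x̄ = (73 + 73 + 72 + 73 + 77 + 66 + 74 + 75 + 71 + 71 + 81)/11 = 73.2727
Numerator Σ_{t=1}^{8}(x_t−x̄)(x_{t+3}−x̄) = 42.7769
Denominator Σ(x_t−x̄)² = 142.1818
r_3 = 42.7769 / 142.1818 = 0.301

0.301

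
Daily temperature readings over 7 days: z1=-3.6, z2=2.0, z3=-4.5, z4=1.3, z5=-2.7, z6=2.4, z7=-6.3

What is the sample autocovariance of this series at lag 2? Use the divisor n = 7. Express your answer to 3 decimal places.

5.167

Mean z̄ = (-3.6 + 2.0 − 4.5 + 1.3 − 2.7 + 2.4 − 6.3)/7 = -1.6286
Deviations: -1.9714, 3.6286, -2.8714, 2.9286, -1.0714, 4.0286, -4.6714
Σ_{t=1}^{5}(z_t−z̄)(z_{t+2}−z̄) = 36.1669
γ_2 = 36.1669 / 7 = 5.167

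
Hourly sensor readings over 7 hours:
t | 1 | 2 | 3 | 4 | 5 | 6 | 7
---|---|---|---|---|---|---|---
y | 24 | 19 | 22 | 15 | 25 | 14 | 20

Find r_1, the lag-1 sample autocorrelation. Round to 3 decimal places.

-0.671

Mean ȳ = (24 + 19 + 22 + 15 + 25 + 14 + 20)/7 = 19.8571
Deviations from mean: 4.1429, -0.8571, 2.1429, -4.8571, 5.1429, -5.8571, 0.1429
Numerator Σ_{t=1}^{6}(y_t−ȳ)(y_{t+1}−ȳ) = -71.7347
Denominator Σ(y_t−ȳ)² = 106.8571
r_1 = -71.7347 / 106.8571 = -0.671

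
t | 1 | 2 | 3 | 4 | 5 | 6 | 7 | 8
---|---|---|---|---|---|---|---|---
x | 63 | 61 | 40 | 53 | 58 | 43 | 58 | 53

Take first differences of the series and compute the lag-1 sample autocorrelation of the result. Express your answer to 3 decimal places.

First differences Δx: -2, -21, 13, 5, -15, 15, -5
Mean of differences = -1.4286
Numerator Σ(Δx_t−Δx̄)(Δx_{t+1}−Δx̄) = -547.3265
Denominator Σ(Δx_t−Δx̄)² = 1099.7143
r_1(Δx) = -547.3265 / 1099.7143 = -0.498

-0.498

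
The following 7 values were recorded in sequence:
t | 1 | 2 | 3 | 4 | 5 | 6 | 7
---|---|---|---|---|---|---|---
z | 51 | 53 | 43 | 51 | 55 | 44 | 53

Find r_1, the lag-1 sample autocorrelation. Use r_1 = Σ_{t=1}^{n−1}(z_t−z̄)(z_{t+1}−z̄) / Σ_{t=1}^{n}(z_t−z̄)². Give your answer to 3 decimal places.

-0.523

Mean z̄ = (51 + 53 + 43 + 51 + 55 + 44 + 53)/7 = 50.0000
Deviations from mean: 1.0000, 3.0000, -7.0000, 1.0000, 5.0000, -6.0000, 3.0000
Σ(z_t−z̄)(z_{t+1}−z̄) = (3.0000) + (-21.0000) + (-7.0000) + (5.0000) + (-30.0000) + (-18.0000) = -68.0000
Denominator Σ(z_t−z̄)² = 130.0000
r_1 = -68.0000 / 130.0000 = -0.523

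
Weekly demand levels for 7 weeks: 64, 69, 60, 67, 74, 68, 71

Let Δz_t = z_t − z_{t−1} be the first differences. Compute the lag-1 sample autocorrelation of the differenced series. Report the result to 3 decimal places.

-0.495

First differences Δz: 5, -9, 7, 7, -6, 3
Mean of differences = 1.1667
Numerator Σ(Δz_t−Δz̄)(Δz_{t+1}−Δz̄) = -119.1944
Denominator Σ(Δz_t−Δz̄)² = 240.8333
r_1(Δz) = -119.1944 / 240.8333 = -0.495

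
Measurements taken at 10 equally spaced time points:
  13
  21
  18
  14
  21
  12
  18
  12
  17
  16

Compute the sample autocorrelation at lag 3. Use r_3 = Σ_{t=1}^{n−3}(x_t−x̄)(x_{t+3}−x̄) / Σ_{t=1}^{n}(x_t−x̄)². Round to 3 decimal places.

-0.051

Mean x̄ = (13 + 21 + 18 + 14 + 21 + 12 + 18 + 12 + 17 + 16)/10 = 16.2000
Σ(x_t−x̄)(x_{t+3}−x̄) = (7.0400) + (23.0400) + (-7.5600) + (-3.9600) + (-20.1600) + (-3.3600) + (-0.3600) = -5.3200
Denominator Σ(x_t−x̄)² = 103.6000
r_3 = -5.3200 / 103.6000 = -0.051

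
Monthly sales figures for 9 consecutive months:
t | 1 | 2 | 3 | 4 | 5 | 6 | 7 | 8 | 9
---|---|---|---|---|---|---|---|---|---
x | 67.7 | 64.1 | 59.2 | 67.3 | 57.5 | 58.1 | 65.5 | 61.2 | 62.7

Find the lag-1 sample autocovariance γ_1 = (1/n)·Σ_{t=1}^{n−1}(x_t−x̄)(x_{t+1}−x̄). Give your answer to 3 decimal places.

-3.529

Mean x̄ = (67.7 + 64.1 + 59.2 + 67.3 + 57.5 + 58.1 + 65.5 + 61.2 + 62.7)/9 = 62.5889
Σ_{t=1}^{8}(x_t−x̄)(x_{t+1}−x̄) = -31.7590
γ_1 = -31.7590 / 9 = -3.529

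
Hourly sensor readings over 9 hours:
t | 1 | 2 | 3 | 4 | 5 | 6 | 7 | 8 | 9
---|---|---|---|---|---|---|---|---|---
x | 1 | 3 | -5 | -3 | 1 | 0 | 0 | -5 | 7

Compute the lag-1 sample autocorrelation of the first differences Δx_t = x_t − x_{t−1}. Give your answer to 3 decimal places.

First differences Δx: 2, -8, 2, 4, -1, 0, -5, 12
Mean of differences = 0.7500
Numerator Σ(Δx_t−Δx̄)(Δx_{t+1}−Δx̄) = -82.5625
Denominator Σ(Δx_t−Δx̄)² = 253.5000
r_1(Δx) = -82.5625 / 253.5000 = -0.326

-0.326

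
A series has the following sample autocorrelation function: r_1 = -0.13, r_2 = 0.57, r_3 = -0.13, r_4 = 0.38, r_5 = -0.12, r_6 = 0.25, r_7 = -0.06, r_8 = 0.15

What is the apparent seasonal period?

2

The largest autocorrelation is r_2 = 0.57, with weaker echoes at lags 4 (0.38), 6 (0.25) and 8 (0.15); the remaining lags stay at or below -0.06.
The dominant spike at lag 2 indicates a seasonal period of 2.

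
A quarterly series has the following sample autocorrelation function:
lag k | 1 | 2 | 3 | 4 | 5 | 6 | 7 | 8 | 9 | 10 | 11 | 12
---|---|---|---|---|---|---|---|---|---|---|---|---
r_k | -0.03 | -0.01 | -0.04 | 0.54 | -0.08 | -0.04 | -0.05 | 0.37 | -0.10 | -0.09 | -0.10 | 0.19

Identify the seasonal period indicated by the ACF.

The largest autocorrelation is r_4 = 0.54, with weaker echoes at lags 8 (0.37) and 12 (0.19); the remaining lags stay at or below -0.01.
The dominant spike at lag 4 indicates a seasonal period of 4.

4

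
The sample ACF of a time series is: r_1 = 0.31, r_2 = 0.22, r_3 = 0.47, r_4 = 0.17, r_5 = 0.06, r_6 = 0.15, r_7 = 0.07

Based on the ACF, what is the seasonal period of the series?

The largest autocorrelation is r_3 = 0.47; the remaining lags stay at or below 0.31. The elevated value at lag 1 (0.31), dropping to 0.22 at lag 2, reflects decaying short-term dependence rather than seasonality.
The dominant spike at lag 3 indicates a seasonal period of 3.

3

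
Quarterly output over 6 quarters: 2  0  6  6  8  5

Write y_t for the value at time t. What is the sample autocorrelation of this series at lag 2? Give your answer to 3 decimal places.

-0.103

Mean ȳ = (2 + 0 + 6 + 6 + 8 + 5)/6 = 4.5000
Numerator Σ_{t=1}^{4}(y_t−ȳ)(y_{t+2}−ȳ) = -4.5000
Denominator Σ(y_t−ȳ)² = 43.5000
r_2 = -4.5000 / 43.5000 = -0.103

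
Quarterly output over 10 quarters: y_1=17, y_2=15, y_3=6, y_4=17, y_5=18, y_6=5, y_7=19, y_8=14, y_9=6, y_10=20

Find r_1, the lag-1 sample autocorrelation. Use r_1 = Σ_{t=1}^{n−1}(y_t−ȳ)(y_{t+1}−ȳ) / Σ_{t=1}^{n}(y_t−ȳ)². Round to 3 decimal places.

Mean ȳ = (17 + 15 + 6 + 17 + 18 + 5 + 19 + 14 + 6 + 20)/10 = 13.7000
Numerator Σ_{t=1}^{9}(y_t−ȳ)(y_{t+1}−ȳ) = -149.6900
Denominator Σ(y_t−ȳ)² = 304.1000
r_1 = -149.6900 / 304.1000 = -0.492

-0.492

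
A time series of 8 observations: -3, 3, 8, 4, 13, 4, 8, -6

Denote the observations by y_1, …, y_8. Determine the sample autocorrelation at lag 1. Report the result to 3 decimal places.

Mean ȳ = (-3 + 3 + 8 + 4 + 13 + 4 + 8 − 6)/8 = 3.8750
Deviations from mean: -6.8750, -0.8750, 4.1250, 0.1250, 9.1250, 0.1250, 4.1250, -9.8750
Σ(y_t−ȳ)(y_{t+1}−ȳ) = (6.0156) + (-3.6094) + (0.5156) + (1.1406) + (1.1406) + (0.5156) + (-40.7344) = -35.0156
Denominator Σ(y_t−ȳ)² = 262.8750
r_1 = -35.0156 / 262.8750 = -0.133

-0.133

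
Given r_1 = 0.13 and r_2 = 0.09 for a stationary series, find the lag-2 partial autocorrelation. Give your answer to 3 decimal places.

φ_{22} = (r_2 − r_1²) / (1 − r_1²)
r_1² = (0.13)² = 0.0169
Numerator = 0.09 − 0.0169 = 0.0731; denominator = 1 − 0.0169 = 0.9831
φ_{22} = 0.0731 / 0.9831 = 0.074

0.074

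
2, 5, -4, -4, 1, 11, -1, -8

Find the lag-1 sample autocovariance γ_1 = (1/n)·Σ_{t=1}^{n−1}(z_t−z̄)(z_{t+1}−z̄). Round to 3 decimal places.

0.992

Mean z̄ = (2 + 5 − 4 − 4 + 1 + 11 − 1 − 8)/8 = 0.2500
Σ_{t=1}^{7}(z_t−z̄)(z_{t+1}−z̄) = 7.9375
γ_1 = 7.9375 / 8 = 0.992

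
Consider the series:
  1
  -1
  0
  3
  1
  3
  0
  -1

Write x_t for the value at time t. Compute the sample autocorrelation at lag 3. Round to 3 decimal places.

Mean x̄ = (1 − 1 + 0 + 3 + 1 + 3 + 0 − 1)/8 = 0.7500
Deviations from mean: 0.2500, -1.7500, -0.7500, 2.2500, 0.2500, 2.2500, -0.7500, -1.7500
Numerator Σ_{t=1}^{5}(x_t−x̄)(x_{t+3}−x̄) = -3.6875
Denominator Σ(x_t−x̄)² = 17.5000
r_3 = -3.6875 / 17.5000 = -0.211

-0.211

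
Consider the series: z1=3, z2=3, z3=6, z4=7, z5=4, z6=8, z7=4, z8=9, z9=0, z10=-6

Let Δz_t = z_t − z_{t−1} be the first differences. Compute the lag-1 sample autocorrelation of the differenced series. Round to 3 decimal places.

-0.234

First differences Δz: 0, 3, 1, -3, 4, -4, 5, -9, -6
Mean of differences = -1.0000
Numerator Σ(Δz_t−Δz̄)(Δz_{t+1}−Δz̄) = -43.0000
Denominator Σ(Δz_t−Δz̄)² = 184.0000
r_1(Δz) = -43.0000 / 184.0000 = -0.234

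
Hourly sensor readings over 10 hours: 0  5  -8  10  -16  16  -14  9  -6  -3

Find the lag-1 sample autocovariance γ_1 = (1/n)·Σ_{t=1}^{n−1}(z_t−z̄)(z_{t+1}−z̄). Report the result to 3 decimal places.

Mean z̄ = (0 + 5 − 8 + 10 − 16 + 16 − 14 + 9 − 6 − 3)/10 = -0.7000
Σ_{t=1}^{9}(z_t−z̄)(z_{t+1}−z̄) = -925.2900
γ_1 = -925.2900 / 10 = -92.529

-92.529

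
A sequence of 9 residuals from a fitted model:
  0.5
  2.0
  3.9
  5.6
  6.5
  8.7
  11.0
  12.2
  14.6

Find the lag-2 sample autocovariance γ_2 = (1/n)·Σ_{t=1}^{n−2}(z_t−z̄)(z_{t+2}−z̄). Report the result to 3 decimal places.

Mean z̄ = (0.5 + 2.0 + 3.9 + 5.6 + 6.5 + 8.7 + 11.0 + 12.2 + 14.6)/9 = 7.2222
Σ_{t=1}^{7}(z_t−z̄)(z_{t+2}−z̄) = 63.3057
γ_2 = 63.3057 / 9 = 7.034

7.034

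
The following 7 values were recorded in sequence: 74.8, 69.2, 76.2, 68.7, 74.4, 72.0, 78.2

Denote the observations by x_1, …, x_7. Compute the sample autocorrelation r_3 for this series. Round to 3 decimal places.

-0.496

Mean x̄ = (74.8 + 69.2 + 76.2 + 68.7 + 74.4 + 72.0 + 78.2)/7 = 73.3571
Deviations from mean: 1.4429, -4.1571, 2.8429, -4.6571, 1.0429, -1.3571, 4.8429
Σ(x_t−x̄)(x_{t+3}−x̄) = (-6.7196) + (-4.3353) + (-3.8582) + (-22.5539) = -37.4669
Denominator Σ(x_t−x̄)² = 75.5171
r_3 = -37.4669 / 75.5171 = -0.496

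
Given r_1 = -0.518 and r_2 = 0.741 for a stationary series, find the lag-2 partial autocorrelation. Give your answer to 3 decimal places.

0.646

φ_{22} = (r_2 − r_1²) / (1 − r_1²)
r_1² = (-0.518)² = 0.268324
Numerator = 0.741 − 0.2683 = 0.4727; denominator = 1 − 0.2683 = 0.7317
φ_{22} = 0.4727 / 0.7317 = 0.646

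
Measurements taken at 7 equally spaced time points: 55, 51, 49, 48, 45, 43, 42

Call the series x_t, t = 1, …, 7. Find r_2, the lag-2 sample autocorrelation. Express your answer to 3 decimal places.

0.163

Mean x̄ = (55 + 51 + 49 + 48 + 45 + 43 + 42)/7 = 47.5714
Deviations from mean: 7.4286, 3.4286, 1.4286, 0.4286, -2.5714, -4.5714, -5.5714
Numerator Σ_{t=1}^{5}(x_t−x̄)(x_{t+2}−x̄) = 20.7755
Denominator Σ(x_t−x̄)² = 127.7143
r_2 = 20.7755 / 127.7143 = 0.163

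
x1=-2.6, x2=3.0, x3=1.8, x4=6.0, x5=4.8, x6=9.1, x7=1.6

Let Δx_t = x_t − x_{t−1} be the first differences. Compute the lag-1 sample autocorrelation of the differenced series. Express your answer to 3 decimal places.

First differences Δx: 5.6, -1.2, 4.2, -1.2, 4.3, -7.5
Mean of differences = 0.7000
Numerator Σ(Δx_t−Δx̄)(Δx_{t+1}−Δx̄) = -58.9700
Denominator Σ(Δx_t−Δx̄)² = 123.6800
r_1(Δx) = -58.9700 / 123.6800 = -0.477

-0.477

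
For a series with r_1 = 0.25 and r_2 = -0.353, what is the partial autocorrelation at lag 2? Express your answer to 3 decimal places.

φ_{22} = (r_2 − r_1²) / (1 − r_1²)
r_1² = (0.25)² = 0.0625
Numerator = -0.353 − 0.0625 = -0.4155; denominator = 1 − 0.0625 = 0.9375
φ_{22} = -0.4155 / 0.9375 = -0.443

-0.443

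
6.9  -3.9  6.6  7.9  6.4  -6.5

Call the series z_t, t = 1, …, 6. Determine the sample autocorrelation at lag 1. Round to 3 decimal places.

Mean z̄ = (6.9 − 3.9 + 6.6 + 7.9 + 6.4 − 6.5)/6 = 2.9000
Deviations from mean: 4.0000, -6.8000, 3.7000, 5.0000, 3.5000, -9.4000
Σ(z_t−z̄)(z_{t+1}−z̄) = (-27.2000) + (-25.1600) + (18.5000) + (17.5000) + (-32.9000) = -49.2600
Denominator Σ(z_t−z̄)² = 201.5400
r_1 = -49.2600 / 201.5400 = -0.244

-0.244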